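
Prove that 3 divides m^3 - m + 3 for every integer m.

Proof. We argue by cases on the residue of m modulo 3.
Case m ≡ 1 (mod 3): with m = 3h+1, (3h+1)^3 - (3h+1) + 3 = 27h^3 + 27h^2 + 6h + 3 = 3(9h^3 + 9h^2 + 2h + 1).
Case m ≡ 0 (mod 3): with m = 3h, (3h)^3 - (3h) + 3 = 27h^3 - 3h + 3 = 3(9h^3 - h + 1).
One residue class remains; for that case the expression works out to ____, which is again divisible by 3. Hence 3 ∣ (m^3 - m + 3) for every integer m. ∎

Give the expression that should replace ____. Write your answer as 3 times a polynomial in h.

3(9h^3 + 18h^2 + 11h + 3)

The residues treated are {1, 0}, so the missing case is m ≡ 2 (mod 3); write m = 3h+2.
Then (3h+2)^3 - (3h+2) + 3 = 27h^3 + 54h^2 + 33h + 9 = 3(9h^3 + 18h^2 + 11h + 3).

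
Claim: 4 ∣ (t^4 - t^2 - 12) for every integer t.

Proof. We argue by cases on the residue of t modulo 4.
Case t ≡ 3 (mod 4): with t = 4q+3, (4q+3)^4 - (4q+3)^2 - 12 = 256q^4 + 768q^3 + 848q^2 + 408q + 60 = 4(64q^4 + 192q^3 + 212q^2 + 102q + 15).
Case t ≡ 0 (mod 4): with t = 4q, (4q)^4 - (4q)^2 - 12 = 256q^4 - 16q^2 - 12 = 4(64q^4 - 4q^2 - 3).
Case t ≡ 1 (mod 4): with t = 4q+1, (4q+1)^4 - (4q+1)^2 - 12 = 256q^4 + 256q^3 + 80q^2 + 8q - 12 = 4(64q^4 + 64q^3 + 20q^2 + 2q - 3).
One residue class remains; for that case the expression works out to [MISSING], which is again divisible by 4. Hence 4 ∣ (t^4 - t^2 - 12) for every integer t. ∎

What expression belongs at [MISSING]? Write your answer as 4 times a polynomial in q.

4(64q^4 + 128q^3 + 92q^2 + 28q)

The residues treated are {3, 0, 1}, so the missing case is t ≡ 2 (mod 4); write t = 4q+2.
Then (4q+2)^4 - (4q+2)^2 - 12 = 256q^4 + 512q^3 + 368q^2 + 112q = 4(64q^4 + 128q^3 + 92q^2 + 28q).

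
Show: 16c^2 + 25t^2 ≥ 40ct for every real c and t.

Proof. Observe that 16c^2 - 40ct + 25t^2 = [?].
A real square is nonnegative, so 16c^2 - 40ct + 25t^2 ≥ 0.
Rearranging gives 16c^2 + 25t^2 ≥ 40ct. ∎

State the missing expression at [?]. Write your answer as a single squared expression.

16c^2 - 40ct + 25t^2 is a perfect-square trinomial: the outer terms are (4c)^2 and (5t)^2, and the cross term is -2·4c·5t.
So 16c^2 - 40ct + 25t^2 = (4c - 5t)^2 ≥ 0.

(4c - 5t)^2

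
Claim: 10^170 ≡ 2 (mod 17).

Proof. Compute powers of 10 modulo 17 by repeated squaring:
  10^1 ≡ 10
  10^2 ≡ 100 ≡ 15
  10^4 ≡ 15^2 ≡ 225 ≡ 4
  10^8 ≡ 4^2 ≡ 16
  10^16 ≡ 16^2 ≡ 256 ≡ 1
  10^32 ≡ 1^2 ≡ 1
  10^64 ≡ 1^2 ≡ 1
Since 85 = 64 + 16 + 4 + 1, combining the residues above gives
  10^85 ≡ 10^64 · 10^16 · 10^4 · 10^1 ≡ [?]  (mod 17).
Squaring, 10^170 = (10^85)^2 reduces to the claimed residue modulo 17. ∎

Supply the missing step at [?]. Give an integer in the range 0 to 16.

10^64 · 10^16 · 10^4 · 10^1 ≡ 1 · 1 · 4 · 10 = 40.
40 mod 17 = 6, so 10^85 ≡ 6 (mod 17).

6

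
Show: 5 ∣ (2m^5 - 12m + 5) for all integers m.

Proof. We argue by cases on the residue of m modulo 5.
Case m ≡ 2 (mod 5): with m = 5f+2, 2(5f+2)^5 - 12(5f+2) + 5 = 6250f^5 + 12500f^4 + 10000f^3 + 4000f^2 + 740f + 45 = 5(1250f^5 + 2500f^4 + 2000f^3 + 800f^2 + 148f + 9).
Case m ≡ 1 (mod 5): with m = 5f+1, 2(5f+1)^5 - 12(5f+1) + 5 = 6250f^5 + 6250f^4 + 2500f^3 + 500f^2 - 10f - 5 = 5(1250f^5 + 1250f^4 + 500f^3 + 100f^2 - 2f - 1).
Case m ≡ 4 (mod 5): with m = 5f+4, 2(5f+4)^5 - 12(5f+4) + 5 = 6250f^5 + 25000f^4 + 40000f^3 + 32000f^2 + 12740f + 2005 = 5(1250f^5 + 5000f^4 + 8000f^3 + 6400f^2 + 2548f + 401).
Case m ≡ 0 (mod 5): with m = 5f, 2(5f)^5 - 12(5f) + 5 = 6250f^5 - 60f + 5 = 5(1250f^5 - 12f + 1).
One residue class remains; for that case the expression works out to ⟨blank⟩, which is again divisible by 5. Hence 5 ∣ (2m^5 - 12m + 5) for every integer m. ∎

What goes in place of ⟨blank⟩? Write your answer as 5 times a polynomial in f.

The residues treated are {2, 1, 4, 0}, so the missing case is m ≡ 3 (mod 5); write m = 5f+3.
Then 2(5f+3)^5 - 12(5f+3) + 5 = 6250f^5 + 18750f^4 + 22500f^3 + 13500f^2 + 3990f + 455 = 5(1250f^5 + 3750f^4 + 4500f^3 + 2700f^2 + 798f + 91).

5(1250f^5 + 3750f^4 + 4500f^3 + 2700f^2 + 798f + 91)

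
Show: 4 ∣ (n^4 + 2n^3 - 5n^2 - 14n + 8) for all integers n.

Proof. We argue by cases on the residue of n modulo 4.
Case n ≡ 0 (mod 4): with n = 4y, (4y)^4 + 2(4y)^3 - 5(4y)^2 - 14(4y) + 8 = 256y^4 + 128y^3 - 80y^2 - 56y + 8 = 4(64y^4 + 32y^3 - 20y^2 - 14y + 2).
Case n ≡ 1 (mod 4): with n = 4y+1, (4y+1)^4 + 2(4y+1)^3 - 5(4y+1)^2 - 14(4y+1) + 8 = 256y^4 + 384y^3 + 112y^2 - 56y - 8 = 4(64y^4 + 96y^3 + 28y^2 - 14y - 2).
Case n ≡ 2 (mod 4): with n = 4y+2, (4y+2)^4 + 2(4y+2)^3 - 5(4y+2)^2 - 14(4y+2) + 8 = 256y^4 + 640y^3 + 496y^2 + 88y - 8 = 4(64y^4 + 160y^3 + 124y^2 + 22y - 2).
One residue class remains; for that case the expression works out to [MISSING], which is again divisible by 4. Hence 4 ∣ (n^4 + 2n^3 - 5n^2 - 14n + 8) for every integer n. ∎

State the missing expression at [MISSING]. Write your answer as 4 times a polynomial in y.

The residues treated are {0, 1, 2}, so the missing case is n ≡ 3 (mod 4); write n = 4y+3.
Then (4y+3)^4 + 2(4y+3)^3 - 5(4y+3)^2 - 14(4y+3) + 8 = 256y^4 + 896y^3 + 1072y^2 + 472y + 56 = 4(64y^4 + 224y^3 + 268y^2 + 118y + 14).

4(64y^4 + 224y^3 + 268y^2 + 118y + 14)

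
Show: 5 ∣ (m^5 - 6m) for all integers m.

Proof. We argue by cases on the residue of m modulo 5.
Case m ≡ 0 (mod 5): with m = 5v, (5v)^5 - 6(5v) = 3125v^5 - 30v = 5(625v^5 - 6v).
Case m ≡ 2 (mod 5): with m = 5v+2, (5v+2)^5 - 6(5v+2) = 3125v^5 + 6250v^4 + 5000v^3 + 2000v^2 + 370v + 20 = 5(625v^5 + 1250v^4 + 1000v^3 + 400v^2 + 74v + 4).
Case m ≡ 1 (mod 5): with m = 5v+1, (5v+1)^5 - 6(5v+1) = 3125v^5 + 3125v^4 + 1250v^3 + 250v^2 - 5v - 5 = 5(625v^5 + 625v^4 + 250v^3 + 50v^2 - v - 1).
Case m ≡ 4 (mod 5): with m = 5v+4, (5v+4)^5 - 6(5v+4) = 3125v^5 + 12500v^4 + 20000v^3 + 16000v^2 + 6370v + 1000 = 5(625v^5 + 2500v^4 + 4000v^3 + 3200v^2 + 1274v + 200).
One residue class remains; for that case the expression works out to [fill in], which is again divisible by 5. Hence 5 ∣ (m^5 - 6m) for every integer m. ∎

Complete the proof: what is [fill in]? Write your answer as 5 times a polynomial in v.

Only m ≡ 3 (mod 5) is unaccounted for. Put m = 5v+3:
(5v+3)^5 - 6(5v+3) expands to 3125v^5 + 9375v^4 + 11250v^3 + 6750v^2 + 1995v + 225,
and factoring out 5 leaves 5(625v^5 + 1875v^4 + 2250v^3 + 1350v^2 + 399v + 45).

5(625v^5 + 1875v^4 + 2250v^3 + 1350v^2 + 399v + 45)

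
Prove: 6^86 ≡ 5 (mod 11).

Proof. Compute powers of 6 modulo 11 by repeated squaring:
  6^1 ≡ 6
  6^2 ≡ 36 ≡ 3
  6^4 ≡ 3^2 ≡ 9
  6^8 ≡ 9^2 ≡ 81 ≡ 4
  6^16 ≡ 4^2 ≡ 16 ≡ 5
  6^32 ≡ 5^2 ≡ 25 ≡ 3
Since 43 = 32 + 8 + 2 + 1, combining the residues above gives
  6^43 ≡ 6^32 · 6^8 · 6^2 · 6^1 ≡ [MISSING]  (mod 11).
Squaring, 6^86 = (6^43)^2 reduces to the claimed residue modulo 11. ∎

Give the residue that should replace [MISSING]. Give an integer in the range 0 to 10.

7

6^32 · 6^8 · 6^2 · 6^1 ≡ 3 · 4 · 3 · 6 = 216.
216 mod 11 = 7, so 6^43 ≡ 7 (mod 11).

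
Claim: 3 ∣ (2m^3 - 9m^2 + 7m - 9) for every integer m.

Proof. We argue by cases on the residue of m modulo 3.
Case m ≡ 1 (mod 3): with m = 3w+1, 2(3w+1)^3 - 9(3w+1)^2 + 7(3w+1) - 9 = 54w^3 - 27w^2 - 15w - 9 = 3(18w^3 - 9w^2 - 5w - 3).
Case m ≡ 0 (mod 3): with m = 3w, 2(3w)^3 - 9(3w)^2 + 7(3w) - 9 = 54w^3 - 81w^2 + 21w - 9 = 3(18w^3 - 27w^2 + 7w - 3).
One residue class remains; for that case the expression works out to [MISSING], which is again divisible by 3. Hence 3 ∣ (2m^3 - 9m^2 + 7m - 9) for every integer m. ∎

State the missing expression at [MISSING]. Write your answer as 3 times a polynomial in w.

3(18w^3 + 9w^2 - 5w - 5)

The residues treated are {1, 0}, so the missing case is m ≡ 2 (mod 3); write m = 3w+2.
Then 2(3w+2)^3 - 9(3w+2)^2 + 7(3w+2) - 9 = 54w^3 + 27w^2 - 15w - 15 = 3(18w^3 + 9w^2 - 5w - 5).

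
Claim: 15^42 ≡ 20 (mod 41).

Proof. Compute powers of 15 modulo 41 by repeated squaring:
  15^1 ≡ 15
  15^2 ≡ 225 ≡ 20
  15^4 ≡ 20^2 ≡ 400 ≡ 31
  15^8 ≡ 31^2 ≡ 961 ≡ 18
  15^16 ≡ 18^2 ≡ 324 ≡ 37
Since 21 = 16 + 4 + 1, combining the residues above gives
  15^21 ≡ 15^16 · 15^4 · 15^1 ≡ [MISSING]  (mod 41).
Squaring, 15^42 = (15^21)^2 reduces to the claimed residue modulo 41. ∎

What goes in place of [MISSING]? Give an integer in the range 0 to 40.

15^16 · 15^4 · 15^1 ≡ 37 · 31 · 15 = 17205.
17205 mod 41 = 26, so 15^21 ≡ 26 (mod 41).

26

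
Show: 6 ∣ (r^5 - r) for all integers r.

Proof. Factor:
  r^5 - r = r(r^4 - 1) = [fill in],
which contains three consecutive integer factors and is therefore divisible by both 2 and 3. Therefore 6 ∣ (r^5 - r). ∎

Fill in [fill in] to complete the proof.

r^4 - 1 = (r^2 - 1)(r^2 + 1), and r^2 - 1 = (r-1)(r+1).
So r(r^4 - 1) = (r - 1)r(r + 1)(r^2 + 1).

(r - 1)r(r + 1)(r^2 + 1)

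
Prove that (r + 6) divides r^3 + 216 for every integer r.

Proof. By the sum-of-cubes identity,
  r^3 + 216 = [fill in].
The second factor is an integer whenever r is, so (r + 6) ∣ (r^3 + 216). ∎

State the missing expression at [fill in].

(r + 6)(r^2 - 6r + 36)

Polynomial division of r^3 + 216 by r + 6 leaves remainder 0 and quotient r^2 - 6r + 36.
Hence r^3 + 216 = (r + 6)(r^2 - 6r + 36).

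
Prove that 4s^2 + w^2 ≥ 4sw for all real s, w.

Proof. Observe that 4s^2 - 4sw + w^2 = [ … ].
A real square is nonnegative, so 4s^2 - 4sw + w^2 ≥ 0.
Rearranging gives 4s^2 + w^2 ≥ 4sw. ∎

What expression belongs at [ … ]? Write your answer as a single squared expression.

(2s - w)^2

The leading and trailing coefficients are 2^2 and 1^2, and 4 = 2·2·1, so the trinomial is (2s - w)^2.
Hence 4s^2 - 4sw + w^2 ≥ 0.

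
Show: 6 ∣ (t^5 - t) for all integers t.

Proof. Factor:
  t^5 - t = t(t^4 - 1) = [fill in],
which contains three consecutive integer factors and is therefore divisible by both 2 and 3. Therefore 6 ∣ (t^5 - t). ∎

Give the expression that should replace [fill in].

(t - 1)t(t + 1)(t^2 + 1)

t^4 - 1 = (t^2 - 1)(t^2 + 1), and t^2 - 1 = (t-1)(t+1).
So t(t^4 - 1) = (t - 1)t(t + 1)(t^2 + 1).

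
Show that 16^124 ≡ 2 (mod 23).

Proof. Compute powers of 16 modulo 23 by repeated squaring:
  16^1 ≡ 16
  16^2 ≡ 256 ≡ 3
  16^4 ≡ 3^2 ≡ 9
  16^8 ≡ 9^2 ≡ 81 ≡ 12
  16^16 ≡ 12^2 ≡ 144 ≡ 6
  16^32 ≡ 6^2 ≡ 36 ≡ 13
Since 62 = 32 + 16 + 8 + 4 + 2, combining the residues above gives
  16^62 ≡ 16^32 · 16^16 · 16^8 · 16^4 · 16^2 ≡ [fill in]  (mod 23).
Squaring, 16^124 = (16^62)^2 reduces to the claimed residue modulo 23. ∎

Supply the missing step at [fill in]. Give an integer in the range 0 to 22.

16^32 · 16^16 · 16^8 · 16^4 · 16^2 ≡ 13 · 6 · 12 · 9 · 3 = 25272.
25272 mod 23 = 18, so 16^62 ≡ 18 (mod 23).

18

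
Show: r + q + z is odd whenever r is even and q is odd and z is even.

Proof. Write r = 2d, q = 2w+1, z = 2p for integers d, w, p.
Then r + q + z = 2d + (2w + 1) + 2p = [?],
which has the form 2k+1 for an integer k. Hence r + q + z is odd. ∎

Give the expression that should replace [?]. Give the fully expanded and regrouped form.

2(d + p + w) + 1

Expanding: 2d + (2w + 1) + 2p = 2d + 2p + 2w + 1.
Every term except the constant is even, so this is 2(d + p + w) + 1,
and d + p + w ∈ ℤ gives the required form.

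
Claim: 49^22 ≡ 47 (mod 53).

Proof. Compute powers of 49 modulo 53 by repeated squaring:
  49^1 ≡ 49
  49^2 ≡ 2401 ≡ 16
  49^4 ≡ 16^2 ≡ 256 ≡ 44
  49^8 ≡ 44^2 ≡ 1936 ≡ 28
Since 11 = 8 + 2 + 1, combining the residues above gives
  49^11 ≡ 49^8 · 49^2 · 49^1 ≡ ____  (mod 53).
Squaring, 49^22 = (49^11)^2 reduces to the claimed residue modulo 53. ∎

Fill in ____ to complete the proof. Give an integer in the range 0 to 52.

10

49^8 · 49^2 · 49^1 ≡ 28 · 16 · 49 = 21952.
21952 mod 53 = 10, so 49^11 ≡ 10 (mod 53).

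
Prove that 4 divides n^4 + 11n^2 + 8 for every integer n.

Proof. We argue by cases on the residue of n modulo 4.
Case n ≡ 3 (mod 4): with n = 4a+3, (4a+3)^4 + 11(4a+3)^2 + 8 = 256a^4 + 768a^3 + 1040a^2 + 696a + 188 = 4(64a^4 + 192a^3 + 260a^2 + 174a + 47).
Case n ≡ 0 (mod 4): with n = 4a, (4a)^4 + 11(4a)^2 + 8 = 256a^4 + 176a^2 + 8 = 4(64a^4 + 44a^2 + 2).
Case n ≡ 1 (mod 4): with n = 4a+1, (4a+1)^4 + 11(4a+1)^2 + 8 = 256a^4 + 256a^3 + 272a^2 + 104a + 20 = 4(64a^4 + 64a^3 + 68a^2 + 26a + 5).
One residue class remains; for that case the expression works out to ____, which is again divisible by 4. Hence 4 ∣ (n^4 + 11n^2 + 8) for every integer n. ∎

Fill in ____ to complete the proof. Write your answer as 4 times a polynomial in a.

4(64a^4 + 128a^3 + 140a^2 + 76a + 17)

The residues treated are {3, 0, 1}, so the missing case is n ≡ 2 (mod 4); write n = 4a+2.
Then (4a+2)^4 + 11(4a+2)^2 + 8 = 256a^4 + 512a^3 + 560a^2 + 304a + 68 = 4(64a^4 + 128a^3 + 140a^2 + 76a + 17).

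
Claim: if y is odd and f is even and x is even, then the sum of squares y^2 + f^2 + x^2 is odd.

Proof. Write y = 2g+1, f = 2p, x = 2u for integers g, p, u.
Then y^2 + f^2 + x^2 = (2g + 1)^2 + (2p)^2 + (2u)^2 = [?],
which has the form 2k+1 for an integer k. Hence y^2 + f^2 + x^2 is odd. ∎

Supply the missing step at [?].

(2g + 1)^2 + (2p)^2 + (2u)^2 = 4g^2 + 4g + 4p^2 + 4u^2 + 1
= 2(2g^2 + 2g + 2p^2 + 2u^2) + 1.
Since 2g^2 + 2g + 2p^2 + 2u^2 is an integer, the sum of squares is of the form 2k+1 for an integer k.

2(2g^2 + 2g + 2p^2 + 2u^2) + 1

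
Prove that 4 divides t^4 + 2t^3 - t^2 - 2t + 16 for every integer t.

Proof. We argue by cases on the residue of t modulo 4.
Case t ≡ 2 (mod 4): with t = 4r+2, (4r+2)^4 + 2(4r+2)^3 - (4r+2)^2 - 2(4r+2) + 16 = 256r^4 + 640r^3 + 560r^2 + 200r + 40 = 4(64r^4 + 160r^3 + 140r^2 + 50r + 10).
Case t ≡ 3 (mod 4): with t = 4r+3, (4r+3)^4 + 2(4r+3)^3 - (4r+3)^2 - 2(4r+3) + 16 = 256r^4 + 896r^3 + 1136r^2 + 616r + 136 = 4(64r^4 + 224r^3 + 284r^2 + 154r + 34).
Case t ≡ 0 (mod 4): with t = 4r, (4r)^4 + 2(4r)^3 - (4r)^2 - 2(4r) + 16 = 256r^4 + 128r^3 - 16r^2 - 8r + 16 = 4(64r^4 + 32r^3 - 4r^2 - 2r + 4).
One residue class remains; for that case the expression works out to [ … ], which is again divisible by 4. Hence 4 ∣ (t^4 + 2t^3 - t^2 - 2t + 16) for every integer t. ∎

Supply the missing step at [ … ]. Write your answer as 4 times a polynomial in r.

4(64r^4 + 96r^3 + 44r^2 + 6r + 4)

The residues treated are {2, 3, 0}, so the missing case is t ≡ 1 (mod 4); write t = 4r+1.
Then (4r+1)^4 + 2(4r+1)^3 - (4r+1)^2 - 2(4r+1) + 16 = 256r^4 + 384r^3 + 176r^2 + 24r + 16 = 4(64r^4 + 96r^3 + 44r^2 + 6r + 4).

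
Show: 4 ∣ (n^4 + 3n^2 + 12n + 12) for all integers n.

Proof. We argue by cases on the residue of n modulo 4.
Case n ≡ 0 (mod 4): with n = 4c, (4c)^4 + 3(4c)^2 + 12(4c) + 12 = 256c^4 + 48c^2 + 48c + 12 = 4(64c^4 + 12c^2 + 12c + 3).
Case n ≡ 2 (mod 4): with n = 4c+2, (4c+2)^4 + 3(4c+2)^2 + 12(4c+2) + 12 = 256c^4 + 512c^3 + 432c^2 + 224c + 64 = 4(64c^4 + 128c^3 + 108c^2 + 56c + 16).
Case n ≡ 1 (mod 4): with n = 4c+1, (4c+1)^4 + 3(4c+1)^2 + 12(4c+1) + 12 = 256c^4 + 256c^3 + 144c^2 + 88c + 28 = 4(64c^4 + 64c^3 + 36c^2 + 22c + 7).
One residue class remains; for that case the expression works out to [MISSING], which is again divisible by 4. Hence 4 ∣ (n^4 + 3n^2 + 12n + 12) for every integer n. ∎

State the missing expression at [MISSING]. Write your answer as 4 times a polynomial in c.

Only n ≡ 3 (mod 4) is unaccounted for. Put n = 4c+3:
(4c+3)^4 + 3(4c+3)^2 + 12(4c+3) + 12 expands to 256c^4 + 768c^3 + 912c^2 + 552c + 156,
and factoring out 4 leaves 4(64c^4 + 192c^3 + 228c^2 + 138c + 39).

4(64c^4 + 192c^3 + 228c^2 + 138c + 39)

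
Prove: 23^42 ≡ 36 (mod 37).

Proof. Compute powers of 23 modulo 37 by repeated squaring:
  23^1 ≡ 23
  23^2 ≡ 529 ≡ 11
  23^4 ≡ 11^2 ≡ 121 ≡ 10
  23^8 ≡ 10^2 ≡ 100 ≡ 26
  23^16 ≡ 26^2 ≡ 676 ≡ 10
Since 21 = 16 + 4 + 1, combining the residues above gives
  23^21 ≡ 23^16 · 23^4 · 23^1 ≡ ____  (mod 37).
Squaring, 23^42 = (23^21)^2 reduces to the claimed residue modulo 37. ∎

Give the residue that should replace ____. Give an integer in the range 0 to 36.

23^16 · 23^4 · 23^1 ≡ 10 · 10 · 23 = 2300.
2300 mod 37 = 6, so 23^21 ≡ 6 (mod 37).

6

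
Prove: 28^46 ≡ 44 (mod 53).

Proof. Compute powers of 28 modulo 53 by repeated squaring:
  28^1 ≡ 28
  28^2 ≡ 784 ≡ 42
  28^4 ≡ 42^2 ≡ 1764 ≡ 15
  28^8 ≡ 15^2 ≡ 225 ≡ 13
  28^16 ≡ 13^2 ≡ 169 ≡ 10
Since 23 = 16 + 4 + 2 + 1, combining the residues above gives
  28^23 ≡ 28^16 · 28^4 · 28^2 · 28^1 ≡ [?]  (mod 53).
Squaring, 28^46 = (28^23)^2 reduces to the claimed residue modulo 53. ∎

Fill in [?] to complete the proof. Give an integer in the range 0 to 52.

16

Multiply the listed residues: 10 · 15 · 42 · 28 = 150 → 6300 → 176400.
Reducing modulo 53: 176400 = 3328·53 + 16, so 28^23 ≡ 16.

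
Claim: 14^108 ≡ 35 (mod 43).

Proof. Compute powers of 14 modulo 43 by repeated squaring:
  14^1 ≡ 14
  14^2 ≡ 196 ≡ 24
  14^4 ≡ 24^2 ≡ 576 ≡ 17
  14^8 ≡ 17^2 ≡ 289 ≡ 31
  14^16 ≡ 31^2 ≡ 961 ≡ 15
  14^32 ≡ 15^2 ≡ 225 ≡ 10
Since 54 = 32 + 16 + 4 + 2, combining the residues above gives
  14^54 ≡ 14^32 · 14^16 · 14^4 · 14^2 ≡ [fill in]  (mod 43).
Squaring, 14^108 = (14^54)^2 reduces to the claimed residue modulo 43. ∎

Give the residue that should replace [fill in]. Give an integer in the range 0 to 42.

11

14^32 · 14^16 · 14^4 · 14^2 ≡ 10 · 15 · 17 · 24 = 61200.
61200 mod 43 = 11, so 14^54 ≡ 11 (mod 43).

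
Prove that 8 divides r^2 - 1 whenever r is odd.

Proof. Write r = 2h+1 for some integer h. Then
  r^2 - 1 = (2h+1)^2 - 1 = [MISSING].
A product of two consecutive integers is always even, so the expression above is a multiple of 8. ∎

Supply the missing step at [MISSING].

4h(h + 1)

(2h+1)^2 - 1 = 4h^2 + 4h + 1 - 1 = 4h^2 + 4h = 4h(h+1).
Since h and h+1 are consecutive, h(h+1) is even, and 4·(even) is a multiple of 8.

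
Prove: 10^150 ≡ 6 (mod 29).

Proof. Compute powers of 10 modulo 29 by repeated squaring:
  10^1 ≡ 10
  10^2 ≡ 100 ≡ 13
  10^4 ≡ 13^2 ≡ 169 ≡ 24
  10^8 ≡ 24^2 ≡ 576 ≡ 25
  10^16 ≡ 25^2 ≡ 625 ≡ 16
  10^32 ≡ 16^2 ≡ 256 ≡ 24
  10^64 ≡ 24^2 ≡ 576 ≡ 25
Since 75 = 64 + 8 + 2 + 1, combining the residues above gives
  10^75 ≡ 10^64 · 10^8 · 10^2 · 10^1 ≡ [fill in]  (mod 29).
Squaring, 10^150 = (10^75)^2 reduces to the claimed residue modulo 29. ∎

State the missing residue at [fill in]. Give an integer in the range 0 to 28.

Multiply the listed residues: 25 · 25 · 13 · 10 = 625 → 8125 → 81250.
Reducing modulo 29: 81250 = 2801·29 + 21, so 10^75 ≡ 21.

21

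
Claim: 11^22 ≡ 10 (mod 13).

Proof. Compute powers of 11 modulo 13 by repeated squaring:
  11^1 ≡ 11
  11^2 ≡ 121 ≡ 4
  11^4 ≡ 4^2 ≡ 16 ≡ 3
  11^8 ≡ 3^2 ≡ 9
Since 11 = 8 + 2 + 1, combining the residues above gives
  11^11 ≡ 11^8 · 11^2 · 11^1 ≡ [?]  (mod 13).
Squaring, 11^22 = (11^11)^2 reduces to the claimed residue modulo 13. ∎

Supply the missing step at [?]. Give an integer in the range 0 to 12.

6

11^8 · 11^2 · 11^1 ≡ 9 · 4 · 11 = 396.
396 mod 13 = 6, so 11^11 ≡ 6 (mod 13).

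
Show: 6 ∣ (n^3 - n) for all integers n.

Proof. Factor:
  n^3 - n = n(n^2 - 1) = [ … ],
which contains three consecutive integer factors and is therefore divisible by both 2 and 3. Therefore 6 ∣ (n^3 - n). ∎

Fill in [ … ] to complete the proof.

n(n^2 - 1) = n(n - 1)(n + 1) = (n - 1)n(n + 1).
These three factors are consecutive integers, so their product is divisible by 6.

(n - 1)n(n + 1)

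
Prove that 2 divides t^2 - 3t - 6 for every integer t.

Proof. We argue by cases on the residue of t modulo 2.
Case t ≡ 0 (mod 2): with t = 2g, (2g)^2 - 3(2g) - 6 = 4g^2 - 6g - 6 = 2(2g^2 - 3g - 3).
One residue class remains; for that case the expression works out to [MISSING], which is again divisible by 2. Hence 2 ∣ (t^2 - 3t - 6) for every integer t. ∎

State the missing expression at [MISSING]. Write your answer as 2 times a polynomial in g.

2(2g^2 - g - 4)

Only t ≡ 1 (mod 2) is unaccounted for. Put t = 2g+1:
(2g+1)^2 - 3(2g+1) - 6 expands to 4g^2 - 2g - 8,
and factoring out 2 leaves 2(2g^2 - g - 4).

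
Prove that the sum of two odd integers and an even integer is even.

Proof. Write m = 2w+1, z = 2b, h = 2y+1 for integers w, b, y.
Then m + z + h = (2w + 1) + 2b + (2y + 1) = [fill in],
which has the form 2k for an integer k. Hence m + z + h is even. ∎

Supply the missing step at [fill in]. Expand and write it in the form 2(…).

(2w + 1) + 2b + (2y + 1) = 2b + 2w + 2y + 2
= 2(b + w + y + 1).
Since b + w + y + 1 is an integer, the sum is of the form 2k for an integer k.

2(b + w + y + 1)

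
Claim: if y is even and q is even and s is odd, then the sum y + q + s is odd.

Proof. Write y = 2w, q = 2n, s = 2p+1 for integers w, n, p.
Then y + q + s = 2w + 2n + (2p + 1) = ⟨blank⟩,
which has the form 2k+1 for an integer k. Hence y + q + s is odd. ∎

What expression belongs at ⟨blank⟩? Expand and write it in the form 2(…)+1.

2(n + p + w) + 1

2w + 2n + (2p + 1) = 2n + 2p + 2w + 1
= 2(n + p + w) + 1.
Since n + p + w is an integer, the sum is of the form 2k+1 for an integer k.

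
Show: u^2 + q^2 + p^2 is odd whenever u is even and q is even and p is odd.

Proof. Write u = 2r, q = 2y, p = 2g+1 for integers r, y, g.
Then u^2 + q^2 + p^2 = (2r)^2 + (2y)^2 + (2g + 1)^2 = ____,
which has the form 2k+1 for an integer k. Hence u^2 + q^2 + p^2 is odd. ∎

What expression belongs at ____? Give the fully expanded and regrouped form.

(2r)^2 + (2y)^2 + (2g + 1)^2 = 4g^2 + 4g + 4r^2 + 4y^2 + 1
= 2(2g^2 + 2g + 2r^2 + 2y^2) + 1.
Since 2g^2 + 2g + 2r^2 + 2y^2 is an integer, the sum of squares is of the form 2k+1 for an integer k.

2(2g^2 + 2g + 2r^2 + 2y^2) + 1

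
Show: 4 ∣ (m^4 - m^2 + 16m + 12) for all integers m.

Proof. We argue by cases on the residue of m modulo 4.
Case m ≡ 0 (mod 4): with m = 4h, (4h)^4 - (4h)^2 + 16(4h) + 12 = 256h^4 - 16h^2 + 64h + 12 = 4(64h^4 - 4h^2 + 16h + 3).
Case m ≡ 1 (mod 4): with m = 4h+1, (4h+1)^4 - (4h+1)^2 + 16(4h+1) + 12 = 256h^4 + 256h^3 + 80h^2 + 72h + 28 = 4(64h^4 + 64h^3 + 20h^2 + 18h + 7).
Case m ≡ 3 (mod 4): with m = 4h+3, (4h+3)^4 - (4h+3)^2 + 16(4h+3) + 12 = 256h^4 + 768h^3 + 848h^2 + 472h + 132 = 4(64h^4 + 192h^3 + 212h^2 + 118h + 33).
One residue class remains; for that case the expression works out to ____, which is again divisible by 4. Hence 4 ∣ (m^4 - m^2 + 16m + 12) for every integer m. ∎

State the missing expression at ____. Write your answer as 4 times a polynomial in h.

4(64h^4 + 128h^3 + 92h^2 + 44h + 14)

The residues treated are {0, 1, 3}, so the missing case is m ≡ 2 (mod 4); write m = 4h+2.
Then (4h+2)^4 - (4h+2)^2 + 16(4h+2) + 12 = 256h^4 + 512h^3 + 368h^2 + 176h + 56 = 4(64h^4 + 128h^3 + 92h^2 + 44h + 14).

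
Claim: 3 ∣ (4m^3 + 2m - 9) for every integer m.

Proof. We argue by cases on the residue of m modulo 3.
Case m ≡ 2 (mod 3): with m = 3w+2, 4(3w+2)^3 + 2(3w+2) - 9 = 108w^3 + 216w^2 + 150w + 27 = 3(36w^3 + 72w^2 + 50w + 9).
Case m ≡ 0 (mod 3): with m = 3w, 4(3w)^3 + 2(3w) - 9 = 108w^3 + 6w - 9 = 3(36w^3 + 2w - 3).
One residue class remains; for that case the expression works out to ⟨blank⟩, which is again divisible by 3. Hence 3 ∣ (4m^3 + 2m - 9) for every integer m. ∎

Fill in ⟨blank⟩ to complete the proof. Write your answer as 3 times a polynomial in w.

3(36w^3 + 36w^2 + 14w - 1)

The residues treated are {2, 0}, so the missing case is m ≡ 1 (mod 3); write m = 3w+1.
Then 4(3w+1)^3 + 2(3w+1) - 9 = 108w^3 + 108w^2 + 42w - 3 = 3(36w^3 + 36w^2 + 14w - 1).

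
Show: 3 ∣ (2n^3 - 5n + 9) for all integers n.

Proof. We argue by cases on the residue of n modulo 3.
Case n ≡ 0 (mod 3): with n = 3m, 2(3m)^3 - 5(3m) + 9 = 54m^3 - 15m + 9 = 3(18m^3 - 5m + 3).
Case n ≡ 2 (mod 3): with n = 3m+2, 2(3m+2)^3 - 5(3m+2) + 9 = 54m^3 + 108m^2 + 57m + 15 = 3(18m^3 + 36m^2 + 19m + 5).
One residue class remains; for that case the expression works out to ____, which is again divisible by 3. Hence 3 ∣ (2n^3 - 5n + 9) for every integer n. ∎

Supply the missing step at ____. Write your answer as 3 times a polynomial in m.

3(18m^3 + 18m^2 + m + 2)

The residues treated are {0, 2}, so the missing case is n ≡ 1 (mod 3); write n = 3m+1.
Then 2(3m+1)^3 - 5(3m+1) + 9 = 54m^3 + 54m^2 + 3m + 6 = 3(18m^3 + 18m^2 + m + 2).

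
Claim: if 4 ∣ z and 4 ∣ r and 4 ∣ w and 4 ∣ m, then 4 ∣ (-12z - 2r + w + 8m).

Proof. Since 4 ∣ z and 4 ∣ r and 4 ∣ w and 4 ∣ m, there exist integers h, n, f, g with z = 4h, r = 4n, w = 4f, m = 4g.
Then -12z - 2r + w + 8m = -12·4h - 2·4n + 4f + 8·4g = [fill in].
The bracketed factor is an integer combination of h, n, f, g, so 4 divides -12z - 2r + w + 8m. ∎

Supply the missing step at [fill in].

4(f + 8g - 12h - 2n)

Each term has a factor of 4: -12·4h - 2·4n + 4f + 8·4g = 4·(f + 8g - 12h - 2n).
Since f + 8g - 12h - 2n is an integer, 4 ∣ (-12z - 2r + w + 8m).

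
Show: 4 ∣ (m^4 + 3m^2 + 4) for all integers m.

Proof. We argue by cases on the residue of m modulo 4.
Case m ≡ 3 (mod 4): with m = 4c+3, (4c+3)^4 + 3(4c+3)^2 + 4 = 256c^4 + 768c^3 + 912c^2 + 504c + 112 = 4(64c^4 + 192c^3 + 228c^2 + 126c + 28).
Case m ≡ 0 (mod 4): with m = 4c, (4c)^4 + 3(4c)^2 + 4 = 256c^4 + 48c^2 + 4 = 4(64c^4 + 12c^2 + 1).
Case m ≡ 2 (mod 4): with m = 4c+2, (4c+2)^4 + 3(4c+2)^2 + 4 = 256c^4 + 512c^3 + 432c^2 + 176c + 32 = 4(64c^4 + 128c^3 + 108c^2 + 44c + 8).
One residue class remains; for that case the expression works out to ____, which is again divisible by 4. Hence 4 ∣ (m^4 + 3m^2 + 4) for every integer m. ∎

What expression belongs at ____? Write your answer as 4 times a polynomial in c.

Only m ≡ 1 (mod 4) is unaccounted for. Put m = 4c+1:
(4c+1)^4 + 3(4c+1)^2 + 4 expands to 256c^4 + 256c^3 + 144c^2 + 40c + 8,
and factoring out 4 leaves 4(64c^4 + 64c^3 + 36c^2 + 10c + 2).

4(64c^4 + 64c^3 + 36c^2 + 10c + 2)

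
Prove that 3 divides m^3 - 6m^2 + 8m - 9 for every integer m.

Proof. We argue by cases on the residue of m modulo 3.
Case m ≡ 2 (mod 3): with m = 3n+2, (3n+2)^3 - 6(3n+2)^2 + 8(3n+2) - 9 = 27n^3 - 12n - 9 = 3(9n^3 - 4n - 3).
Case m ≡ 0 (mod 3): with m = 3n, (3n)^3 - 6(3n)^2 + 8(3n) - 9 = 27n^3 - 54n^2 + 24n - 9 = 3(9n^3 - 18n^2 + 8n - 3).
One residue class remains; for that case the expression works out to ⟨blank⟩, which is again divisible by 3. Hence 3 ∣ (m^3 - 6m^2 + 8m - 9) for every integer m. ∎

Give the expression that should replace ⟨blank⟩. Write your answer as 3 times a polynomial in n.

3(9n^3 - 9n^2 - n - 2)

Only m ≡ 1 (mod 3) is unaccounted for. Put m = 3n+1:
(3n+1)^3 - 6(3n+1)^2 + 8(3n+1) - 9 expands to 27n^3 - 27n^2 - 3n - 6,
and factoring out 3 leaves 3(9n^3 - 9n^2 - n - 2).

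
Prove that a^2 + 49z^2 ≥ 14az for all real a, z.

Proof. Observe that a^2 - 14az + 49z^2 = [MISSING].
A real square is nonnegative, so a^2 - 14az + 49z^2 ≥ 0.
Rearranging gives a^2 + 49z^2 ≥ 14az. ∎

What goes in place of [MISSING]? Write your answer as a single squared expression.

(a - 7z)^2

a^2 - 14az + 49z^2 is a perfect-square trinomial: the outer terms are (a)^2 and (7z)^2, and the cross term is -2·a·7z.
So a^2 - 14az + 49z^2 = (a - 7z)^2 ≥ 0.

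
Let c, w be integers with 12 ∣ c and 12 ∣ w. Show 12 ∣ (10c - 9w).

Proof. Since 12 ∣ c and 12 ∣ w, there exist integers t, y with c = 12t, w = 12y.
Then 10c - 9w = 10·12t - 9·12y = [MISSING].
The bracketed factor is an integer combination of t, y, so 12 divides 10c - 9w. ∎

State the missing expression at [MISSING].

12(10t - 9y)

Pull the common 12 out of every term: 10·12t - 9·12y = 12(10t - 9y).
10t - 9y is an integer, which exhibits the divisibility.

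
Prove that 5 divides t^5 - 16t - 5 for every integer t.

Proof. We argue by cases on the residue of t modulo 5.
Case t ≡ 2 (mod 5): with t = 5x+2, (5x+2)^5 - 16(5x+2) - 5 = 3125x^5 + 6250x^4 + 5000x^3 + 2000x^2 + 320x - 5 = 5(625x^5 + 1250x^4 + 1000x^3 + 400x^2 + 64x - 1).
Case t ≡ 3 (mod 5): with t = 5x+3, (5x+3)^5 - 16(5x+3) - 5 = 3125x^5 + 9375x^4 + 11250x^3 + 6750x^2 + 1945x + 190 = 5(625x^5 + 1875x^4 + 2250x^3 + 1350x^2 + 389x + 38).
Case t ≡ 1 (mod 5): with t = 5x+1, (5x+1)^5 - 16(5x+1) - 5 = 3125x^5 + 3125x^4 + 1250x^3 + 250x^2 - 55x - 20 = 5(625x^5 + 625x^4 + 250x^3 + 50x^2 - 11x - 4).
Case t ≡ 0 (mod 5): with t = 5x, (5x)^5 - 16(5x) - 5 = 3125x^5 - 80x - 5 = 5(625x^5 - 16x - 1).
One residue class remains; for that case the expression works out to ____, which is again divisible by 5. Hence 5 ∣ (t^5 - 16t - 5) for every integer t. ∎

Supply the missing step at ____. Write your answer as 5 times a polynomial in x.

5(625x^5 + 2500x^4 + 4000x^3 + 3200x^2 + 1264x + 191)

The residues treated are {2, 3, 1, 0}, so the missing case is t ≡ 4 (mod 5); write t = 5x+4.
Then (5x+4)^5 - 16(5x+4) - 5 = 3125x^5 + 12500x^4 + 20000x^3 + 16000x^2 + 6320x + 955 = 5(625x^5 + 2500x^4 + 4000x^3 + 3200x^2 + 1264x + 191).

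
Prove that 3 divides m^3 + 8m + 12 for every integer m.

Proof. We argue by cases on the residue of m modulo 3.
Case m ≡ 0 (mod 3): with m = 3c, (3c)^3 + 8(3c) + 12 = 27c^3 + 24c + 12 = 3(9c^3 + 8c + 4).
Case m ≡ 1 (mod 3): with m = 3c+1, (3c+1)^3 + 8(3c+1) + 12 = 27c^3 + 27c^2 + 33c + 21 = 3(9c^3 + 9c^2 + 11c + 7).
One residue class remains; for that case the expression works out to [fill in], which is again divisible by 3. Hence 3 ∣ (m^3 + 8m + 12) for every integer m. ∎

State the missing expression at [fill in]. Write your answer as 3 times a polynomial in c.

3(9c^3 + 18c^2 + 20c + 12)

Only m ≡ 2 (mod 3) is unaccounted for. Put m = 3c+2:
(3c+2)^3 + 8(3c+2) + 12 expands to 27c^3 + 54c^2 + 60c + 36,
and factoring out 3 leaves 3(9c^3 + 18c^2 + 20c + 12).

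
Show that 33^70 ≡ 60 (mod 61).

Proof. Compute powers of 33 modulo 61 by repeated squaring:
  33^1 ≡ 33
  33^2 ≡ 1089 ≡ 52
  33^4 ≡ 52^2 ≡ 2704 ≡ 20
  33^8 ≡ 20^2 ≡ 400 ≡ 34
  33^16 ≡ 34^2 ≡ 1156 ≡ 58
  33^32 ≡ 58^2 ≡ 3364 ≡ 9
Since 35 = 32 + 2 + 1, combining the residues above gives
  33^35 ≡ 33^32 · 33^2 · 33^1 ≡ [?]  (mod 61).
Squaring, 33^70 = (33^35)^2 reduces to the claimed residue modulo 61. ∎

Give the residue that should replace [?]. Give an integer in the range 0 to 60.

11

33^32 · 33^2 · 33^1 ≡ 9 · 52 · 33 = 15444.
15444 mod 61 = 11, so 33^35 ≡ 11 (mod 61).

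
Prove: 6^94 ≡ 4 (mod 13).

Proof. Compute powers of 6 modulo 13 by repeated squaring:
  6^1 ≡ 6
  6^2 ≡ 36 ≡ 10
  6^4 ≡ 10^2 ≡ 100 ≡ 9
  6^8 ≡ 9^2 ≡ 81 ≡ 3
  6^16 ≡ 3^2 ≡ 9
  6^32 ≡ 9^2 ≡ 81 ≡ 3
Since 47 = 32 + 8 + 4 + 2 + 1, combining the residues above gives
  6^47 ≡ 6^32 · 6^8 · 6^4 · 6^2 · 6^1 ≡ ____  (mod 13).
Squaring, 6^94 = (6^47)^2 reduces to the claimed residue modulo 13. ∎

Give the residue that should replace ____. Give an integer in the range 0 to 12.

11

Multiply the listed residues: 3 · 3 · 9 · 10 · 6 = 9 → 81 → 810 → 4860.
Reducing modulo 13: 4860 = 373·13 + 11, so 6^47 ≡ 11.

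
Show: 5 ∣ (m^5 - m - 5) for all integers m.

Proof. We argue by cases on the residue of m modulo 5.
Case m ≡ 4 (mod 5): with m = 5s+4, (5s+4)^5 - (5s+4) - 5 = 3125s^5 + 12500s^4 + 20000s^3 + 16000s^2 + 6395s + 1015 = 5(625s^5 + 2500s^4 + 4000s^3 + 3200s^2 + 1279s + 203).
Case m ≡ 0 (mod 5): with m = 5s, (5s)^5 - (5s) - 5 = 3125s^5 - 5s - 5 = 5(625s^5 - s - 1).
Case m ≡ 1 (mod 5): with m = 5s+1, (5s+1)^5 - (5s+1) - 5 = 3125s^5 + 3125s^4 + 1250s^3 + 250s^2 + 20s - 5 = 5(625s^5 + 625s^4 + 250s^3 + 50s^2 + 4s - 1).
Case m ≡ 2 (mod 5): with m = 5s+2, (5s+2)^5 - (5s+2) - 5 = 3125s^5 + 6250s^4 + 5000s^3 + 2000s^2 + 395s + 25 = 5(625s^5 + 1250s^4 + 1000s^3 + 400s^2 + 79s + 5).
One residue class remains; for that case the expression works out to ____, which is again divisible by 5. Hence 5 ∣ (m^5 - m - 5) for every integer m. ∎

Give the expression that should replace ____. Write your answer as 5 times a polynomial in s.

The residues treated are {4, 0, 1, 2}, so the missing case is m ≡ 3 (mod 5); write m = 5s+3.
Then (5s+3)^5 - (5s+3) - 5 = 3125s^5 + 9375s^4 + 11250s^3 + 6750s^2 + 2020s + 235 = 5(625s^5 + 1875s^4 + 2250s^3 + 1350s^2 + 404s + 47).

5(625s^5 + 1875s^4 + 2250s^3 + 1350s^2 + 404s + 47)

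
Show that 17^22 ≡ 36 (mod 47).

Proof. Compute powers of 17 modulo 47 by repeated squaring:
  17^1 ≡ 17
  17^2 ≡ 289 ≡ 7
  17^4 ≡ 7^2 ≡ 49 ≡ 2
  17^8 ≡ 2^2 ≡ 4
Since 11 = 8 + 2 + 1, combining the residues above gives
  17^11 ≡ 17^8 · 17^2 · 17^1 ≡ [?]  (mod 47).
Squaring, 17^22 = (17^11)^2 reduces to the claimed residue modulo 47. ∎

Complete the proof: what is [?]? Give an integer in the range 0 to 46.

6

Multiply the listed residues: 4 · 7 · 17 = 28 → 476.
Reducing modulo 47: 476 = 10·47 + 6, so 17^11 ≡ 6.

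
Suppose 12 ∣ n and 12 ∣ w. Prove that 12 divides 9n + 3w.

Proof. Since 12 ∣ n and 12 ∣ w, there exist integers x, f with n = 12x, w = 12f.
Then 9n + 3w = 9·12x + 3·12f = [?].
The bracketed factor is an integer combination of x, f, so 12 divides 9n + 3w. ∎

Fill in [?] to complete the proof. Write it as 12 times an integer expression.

12(3f + 9x)

Each term has a factor of 12: 9·12x + 3·12f = 12·(3f + 9x).
Since 3f + 9x is an integer, 12 ∣ (9n + 3w).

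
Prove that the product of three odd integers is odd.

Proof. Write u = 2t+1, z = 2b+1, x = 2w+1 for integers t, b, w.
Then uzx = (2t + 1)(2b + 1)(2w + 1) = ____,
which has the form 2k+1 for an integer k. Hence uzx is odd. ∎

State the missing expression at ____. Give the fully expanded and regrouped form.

Expanding: (2t + 1)(2b + 1)(2w + 1) = 8btw + 4bt + 4bw + 2b + 4tw + 2t + 2w + 1.
Every term except the constant is even, so this is 2(4btw + 2bt + 2bw + b + 2tw + t + w) + 1,
and 4btw + 2bt + 2bw + b + 2tw + t + w ∈ ℤ gives the required form.

2(4btw + 2bt + 2bw + b + 2tw + t + w) + 1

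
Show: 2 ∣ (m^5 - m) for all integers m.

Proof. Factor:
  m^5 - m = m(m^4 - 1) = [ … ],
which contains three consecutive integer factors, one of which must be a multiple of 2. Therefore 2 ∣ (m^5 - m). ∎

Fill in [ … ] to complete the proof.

(m - 1)m(m + 1)(m^2 + 1)

m^4 - 1 = (m^2 - 1)(m^2 + 1), and m^2 - 1 = (m-1)(m+1).
So m(m^4 - 1) = (m - 1)m(m + 1)(m^2 + 1).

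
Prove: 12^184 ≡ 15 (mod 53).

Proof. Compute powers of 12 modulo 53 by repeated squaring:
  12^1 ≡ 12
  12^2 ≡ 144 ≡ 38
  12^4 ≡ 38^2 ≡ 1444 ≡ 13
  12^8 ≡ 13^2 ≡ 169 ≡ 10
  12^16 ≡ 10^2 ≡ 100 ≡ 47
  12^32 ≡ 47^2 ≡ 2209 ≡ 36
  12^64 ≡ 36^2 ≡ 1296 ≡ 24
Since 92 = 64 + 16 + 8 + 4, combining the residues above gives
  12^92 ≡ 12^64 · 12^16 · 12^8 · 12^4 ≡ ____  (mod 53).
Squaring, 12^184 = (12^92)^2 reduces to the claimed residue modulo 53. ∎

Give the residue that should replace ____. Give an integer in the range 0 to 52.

Multiply the listed residues: 24 · 47 · 10 · 13 = 1128 → 11280 → 146640.
Reducing modulo 53: 146640 = 2766·53 + 42, so 12^92 ≡ 42.

42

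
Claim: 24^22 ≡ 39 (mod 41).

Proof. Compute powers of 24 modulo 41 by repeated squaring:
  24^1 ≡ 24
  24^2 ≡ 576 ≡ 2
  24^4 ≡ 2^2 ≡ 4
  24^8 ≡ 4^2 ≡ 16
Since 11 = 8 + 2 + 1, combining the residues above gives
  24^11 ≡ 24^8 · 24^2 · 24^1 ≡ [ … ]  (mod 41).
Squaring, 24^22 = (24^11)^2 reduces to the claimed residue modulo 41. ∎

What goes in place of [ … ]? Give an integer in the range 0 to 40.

30

24^8 · 24^2 · 24^1 ≡ 16 · 2 · 24 = 768.
768 mod 41 = 30, so 24^11 ≡ 30 (mod 41).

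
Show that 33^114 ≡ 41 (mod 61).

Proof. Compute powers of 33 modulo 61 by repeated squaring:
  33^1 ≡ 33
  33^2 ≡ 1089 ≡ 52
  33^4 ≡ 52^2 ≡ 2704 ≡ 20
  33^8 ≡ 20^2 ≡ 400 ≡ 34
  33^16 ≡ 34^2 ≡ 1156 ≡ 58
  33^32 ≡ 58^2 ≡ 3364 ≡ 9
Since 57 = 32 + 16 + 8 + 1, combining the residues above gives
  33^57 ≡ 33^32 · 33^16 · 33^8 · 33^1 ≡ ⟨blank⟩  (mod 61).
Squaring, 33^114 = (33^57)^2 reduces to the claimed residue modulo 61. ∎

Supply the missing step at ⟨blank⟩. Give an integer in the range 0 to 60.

33^32 · 33^16 · 33^8 · 33^1 ≡ 9 · 58 · 34 · 33 = 585684.
585684 mod 61 = 23, so 33^57 ≡ 23 (mod 61).

23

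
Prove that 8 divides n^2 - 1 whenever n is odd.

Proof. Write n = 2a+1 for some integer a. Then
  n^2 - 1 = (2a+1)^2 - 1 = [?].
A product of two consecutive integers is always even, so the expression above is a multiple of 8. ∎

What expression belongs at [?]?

(2a+1)^2 - 1 = 4a^2 + 4a + 1 - 1 = 4a^2 + 4a = 4a(a+1).
Since a and a+1 are consecutive, a(a+1) is even, and 4·(even) is a multiple of 8.

4a(a + 1)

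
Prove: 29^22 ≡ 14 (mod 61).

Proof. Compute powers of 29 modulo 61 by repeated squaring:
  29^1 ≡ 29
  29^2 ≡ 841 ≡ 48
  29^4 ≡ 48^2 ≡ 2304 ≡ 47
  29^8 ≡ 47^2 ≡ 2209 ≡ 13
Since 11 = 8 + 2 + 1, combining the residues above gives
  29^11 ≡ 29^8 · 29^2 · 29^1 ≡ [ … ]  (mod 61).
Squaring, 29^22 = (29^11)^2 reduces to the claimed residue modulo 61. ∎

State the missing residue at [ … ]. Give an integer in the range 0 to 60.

40

29^8 · 29^2 · 29^1 ≡ 13 · 48 · 29 = 18096.
18096 mod 61 = 40, so 29^11 ≡ 40 (mod 61).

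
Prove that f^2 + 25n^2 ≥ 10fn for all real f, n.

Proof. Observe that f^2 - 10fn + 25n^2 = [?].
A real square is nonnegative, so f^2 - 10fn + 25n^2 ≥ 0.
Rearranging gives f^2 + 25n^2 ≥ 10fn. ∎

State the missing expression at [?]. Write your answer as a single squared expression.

The leading and trailing coefficients are 1^2 and 5^2, and 10 = 2·1·5, so the trinomial is (f - 5n)^2.
Hence f^2 - 10fn + 25n^2 ≥ 0.

(f - 5n)^2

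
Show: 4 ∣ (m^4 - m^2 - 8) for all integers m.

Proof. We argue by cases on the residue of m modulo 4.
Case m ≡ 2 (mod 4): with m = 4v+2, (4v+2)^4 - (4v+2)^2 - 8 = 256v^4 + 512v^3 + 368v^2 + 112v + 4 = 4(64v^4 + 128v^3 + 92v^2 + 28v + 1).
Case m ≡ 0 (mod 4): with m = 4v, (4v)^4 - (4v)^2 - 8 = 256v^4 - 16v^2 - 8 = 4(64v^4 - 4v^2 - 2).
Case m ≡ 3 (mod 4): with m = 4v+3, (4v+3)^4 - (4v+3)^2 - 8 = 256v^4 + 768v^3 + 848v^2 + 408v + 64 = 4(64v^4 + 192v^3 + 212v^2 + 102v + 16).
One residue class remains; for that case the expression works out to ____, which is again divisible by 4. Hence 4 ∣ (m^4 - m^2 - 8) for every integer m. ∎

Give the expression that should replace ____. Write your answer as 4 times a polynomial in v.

4(64v^4 + 64v^3 + 20v^2 + 2v - 2)

The residues treated are {2, 0, 3}, so the missing case is m ≡ 1 (mod 4); write m = 4v+1.
Then (4v+1)^4 - (4v+1)^2 - 8 = 256v^4 + 256v^3 + 80v^2 + 8v - 8 = 4(64v^4 + 64v^3 + 20v^2 + 2v - 2).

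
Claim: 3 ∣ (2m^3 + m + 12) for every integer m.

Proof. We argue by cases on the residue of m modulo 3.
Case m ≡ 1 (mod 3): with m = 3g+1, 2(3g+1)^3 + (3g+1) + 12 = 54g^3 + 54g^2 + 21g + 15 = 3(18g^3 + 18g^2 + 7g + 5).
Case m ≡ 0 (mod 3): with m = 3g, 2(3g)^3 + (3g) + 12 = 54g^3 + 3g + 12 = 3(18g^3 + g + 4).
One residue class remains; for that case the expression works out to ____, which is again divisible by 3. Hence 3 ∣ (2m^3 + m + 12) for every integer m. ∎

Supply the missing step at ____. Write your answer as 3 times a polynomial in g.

The residues treated are {1, 0}, so the missing case is m ≡ 2 (mod 3); write m = 3g+2.
Then 2(3g+2)^3 + (3g+2) + 12 = 54g^3 + 108g^2 + 75g + 30 = 3(18g^3 + 36g^2 + 25g + 10).

3(18g^3 + 36g^2 + 25g + 10)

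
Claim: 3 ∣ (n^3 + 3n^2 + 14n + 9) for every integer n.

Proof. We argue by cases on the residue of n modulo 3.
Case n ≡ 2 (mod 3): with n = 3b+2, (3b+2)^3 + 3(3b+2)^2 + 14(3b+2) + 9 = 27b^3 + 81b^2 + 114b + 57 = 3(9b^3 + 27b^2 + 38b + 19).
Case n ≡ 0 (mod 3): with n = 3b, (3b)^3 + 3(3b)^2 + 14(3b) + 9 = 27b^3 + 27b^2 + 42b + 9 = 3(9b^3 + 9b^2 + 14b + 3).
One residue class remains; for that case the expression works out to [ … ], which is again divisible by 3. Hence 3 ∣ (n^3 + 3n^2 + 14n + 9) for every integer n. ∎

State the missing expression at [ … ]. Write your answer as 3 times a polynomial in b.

3(9b^3 + 18b^2 + 23b + 9)

Only n ≡ 1 (mod 3) is unaccounted for. Put n = 3b+1:
(3b+1)^3 + 3(3b+1)^2 + 14(3b+1) + 9 expands to 27b^3 + 54b^2 + 69b + 27,
and factoring out 3 leaves 3(9b^3 + 18b^2 + 23b + 9).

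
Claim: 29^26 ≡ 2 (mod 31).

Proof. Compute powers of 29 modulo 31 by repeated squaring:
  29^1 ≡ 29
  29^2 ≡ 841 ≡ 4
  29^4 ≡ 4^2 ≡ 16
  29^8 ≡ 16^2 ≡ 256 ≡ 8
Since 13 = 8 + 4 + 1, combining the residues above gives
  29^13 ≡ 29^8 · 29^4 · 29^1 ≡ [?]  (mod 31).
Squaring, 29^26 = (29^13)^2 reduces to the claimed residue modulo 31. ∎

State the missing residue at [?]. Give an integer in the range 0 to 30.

23

Multiply the listed residues: 8 · 16 · 29 = 128 → 3712.
Reducing modulo 31: 3712 = 119·31 + 23, so 29^13 ≡ 23.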